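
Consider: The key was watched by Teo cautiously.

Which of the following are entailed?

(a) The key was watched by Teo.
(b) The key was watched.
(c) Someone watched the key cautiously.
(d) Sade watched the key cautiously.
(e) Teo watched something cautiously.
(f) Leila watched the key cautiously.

(a) Entailed — this follows by dropping conjuncts from the watching event's description.
(b) Entailed — dropping 'cautiously' and generalizing the agent leaves a sub-description the original still satisfies.
(c) Entailed — generalizing the agent leaves a sub-description the original still satisfies.
(d) Not entailed — the passage has Teo watching the key, not Sade.
(e) Entailed — every conjunct here is already in the original watching event.
(f) Not entailed — the passage has Teo watching the key, not Leila.

(a), (b), (c), (e)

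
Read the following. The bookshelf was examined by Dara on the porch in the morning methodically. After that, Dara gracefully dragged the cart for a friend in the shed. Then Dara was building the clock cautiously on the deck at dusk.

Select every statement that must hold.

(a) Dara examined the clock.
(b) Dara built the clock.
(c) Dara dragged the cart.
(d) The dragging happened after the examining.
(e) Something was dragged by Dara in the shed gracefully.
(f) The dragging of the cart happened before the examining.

(c), (d), (e)

(a) Not entailed — Dara examined the bookshelf, not the clock; the clock belongs to the building event.
(b) Not entailed — 'was building' is progressive on an accomplishment; it does not entail the completed 'built'.
(c) Entailed — every conjunct here is already in the original dragging event.
(d) Entailed — the narrative places the examining before the dragging.
(e) Entailed — the original entails any weakening of itself; this just drops 'for a friend' and generalizes the patient.
(f) Not entailed — the narrative places the examining before the dragging, not after.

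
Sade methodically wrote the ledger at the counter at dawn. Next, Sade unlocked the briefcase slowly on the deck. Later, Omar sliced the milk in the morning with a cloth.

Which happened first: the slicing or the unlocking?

the unlocking

The connectives place the unlocking before the slicing.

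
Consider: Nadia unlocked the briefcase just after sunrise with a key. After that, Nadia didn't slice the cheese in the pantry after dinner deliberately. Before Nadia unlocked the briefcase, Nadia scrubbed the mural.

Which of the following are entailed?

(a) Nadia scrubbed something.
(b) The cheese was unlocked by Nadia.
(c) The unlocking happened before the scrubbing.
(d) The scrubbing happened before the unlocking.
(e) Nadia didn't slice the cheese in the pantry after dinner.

(a), (d)

(a) Entailed — the original entails any weakening of itself; this just generalizes the patient.
(b) Not entailed — Nadia unlocked the briefcase, not the cheese; the cheese belongs to the slicing event.
(c) Not entailed — the narrative places the scrubbing before the unlocking, not after.
(d) Entailed — the narrative places the scrubbing before the unlocking.
(e) Not entailed — dropping 'deliberately' under negation is not valid — the original leaves open that Nadia sliced the cheese some other way.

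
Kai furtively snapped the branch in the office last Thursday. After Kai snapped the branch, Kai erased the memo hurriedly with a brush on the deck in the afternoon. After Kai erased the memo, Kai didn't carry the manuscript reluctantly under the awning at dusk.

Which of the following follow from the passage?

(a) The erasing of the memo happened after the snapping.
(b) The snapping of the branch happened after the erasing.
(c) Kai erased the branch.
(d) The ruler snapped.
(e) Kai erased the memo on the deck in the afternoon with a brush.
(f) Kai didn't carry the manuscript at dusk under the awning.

(a), (e)

(a) Entailed — the narrative places the snapping before the erasing.
(b) Not entailed — the narrative places the snapping before the erasing, not after.
(c) Not entailed — Kai erased the memo, not the branch; the branch belongs to the snapping event.
(d) Not entailed — the branch is what snapped, not the ruler.
(e) Entailed — the original entails any weakening of itself; this just drops 'hurriedly'.
(f) Not entailed — dropping 'reluctantly' under negation is not valid — the original leaves open that Kai carried the manuscript some other way.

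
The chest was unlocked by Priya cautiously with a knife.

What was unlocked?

'the chest' marks the patient of the unlocking event.

the chest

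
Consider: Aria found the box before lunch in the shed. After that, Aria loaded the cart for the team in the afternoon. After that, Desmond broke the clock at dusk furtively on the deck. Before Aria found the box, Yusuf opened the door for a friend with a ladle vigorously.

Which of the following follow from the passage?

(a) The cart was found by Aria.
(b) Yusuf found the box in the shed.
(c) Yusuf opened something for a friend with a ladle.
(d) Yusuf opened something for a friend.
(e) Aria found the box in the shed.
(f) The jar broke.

(a) Not entailed — Aria found the box, not the cart; the cart belongs to the loading event.
(b) Not entailed — the passage has Aria finding the box, not Yusuf.
(c) Entailed — dropping 'vigorously' and generalizing the patient leaves a sub-description the original still satisfies.
(d) Entailed — dropping 'vigorously', 'with a ladle' and generalizing the patient leaves a sub-description the original still satisfies.
(e) Entailed — every conjunct here is already in the original finding event.
(f) Not entailed — the clock is what broke, not the jar.

(c), (d), (e)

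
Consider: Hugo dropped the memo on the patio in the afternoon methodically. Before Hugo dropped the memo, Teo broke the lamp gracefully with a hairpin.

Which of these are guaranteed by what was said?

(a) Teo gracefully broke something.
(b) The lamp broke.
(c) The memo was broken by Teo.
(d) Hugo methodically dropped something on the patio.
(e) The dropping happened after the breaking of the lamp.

(a), (b), (d), (e)

(a) Entailed — the original entails any weakening of itself; this just drops 'with a hairpin' and generalizes the patient.
(b) Entailed — 'Teo broke the lamp' is causative; it entails the inchoative 'the lamp broke'.
(c) Not entailed — Teo broke the lamp, not the memo; the memo belongs to the dropping event.
(d) Entailed — this follows by dropping conjuncts from the dropping event's description.
(e) Entailed — the narrative places the breaking before the dropping.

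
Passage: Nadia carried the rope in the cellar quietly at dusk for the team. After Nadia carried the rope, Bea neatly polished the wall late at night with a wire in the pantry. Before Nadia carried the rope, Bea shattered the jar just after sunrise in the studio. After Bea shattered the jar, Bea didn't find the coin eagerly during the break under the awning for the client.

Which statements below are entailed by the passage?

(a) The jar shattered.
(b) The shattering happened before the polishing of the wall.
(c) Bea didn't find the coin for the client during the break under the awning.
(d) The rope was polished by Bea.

(a), (b)

(a) Entailed — 'Bea shattered the jar' is causative; it entails the inchoative 'the jar shattered'.
(b) Entailed — the narrative places the shattering before the polishing.
(c) Not entailed — dropping 'eagerly' under negation is not valid — the original leaves open that Bea found the coin some other way.
(d) Not entailed — Bea polished the wall, not the rope; the rope belongs to the carrying event.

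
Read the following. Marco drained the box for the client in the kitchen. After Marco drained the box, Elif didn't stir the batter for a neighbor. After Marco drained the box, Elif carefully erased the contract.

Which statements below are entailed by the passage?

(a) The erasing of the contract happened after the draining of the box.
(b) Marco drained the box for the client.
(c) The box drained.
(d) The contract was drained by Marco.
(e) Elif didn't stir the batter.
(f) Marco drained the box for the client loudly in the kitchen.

(a) Entailed — the narrative places the draining before the erasing.
(b) Entailed — the original entails any weakening of itself; this just drops 'in the kitchen'.
(c) Entailed — 'Marco drained the box' is causative; it entails the inchoative 'the box drained'.
(d) Not entailed — Marco drained the box, not the contract; the contract belongs to the erasing event.
(e) Not entailed — dropping 'for a neighbor' under negation is not valid — the original leaves open that Elif stirred the batter some other way.
(f) Not entailed — 'loudly' adds information not in the original event.

(a), (b), (c)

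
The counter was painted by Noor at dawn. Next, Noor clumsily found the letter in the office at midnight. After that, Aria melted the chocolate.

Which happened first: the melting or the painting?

The connectives place the painting before the melting.

the painting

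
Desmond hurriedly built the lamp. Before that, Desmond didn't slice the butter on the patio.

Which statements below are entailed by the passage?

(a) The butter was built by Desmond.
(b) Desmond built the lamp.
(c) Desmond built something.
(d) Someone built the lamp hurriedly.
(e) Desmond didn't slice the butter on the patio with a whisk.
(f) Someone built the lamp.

(a) Not entailed — Desmond built the lamp, not the butter; the butter belongs to the slicing event.
(b) Entailed — dropping 'hurriedly' leaves a sub-description the original still satisfies.
(c) Entailed — dropping 'hurriedly' and generalizing the patient leaves a sub-description the original still satisfies.
(d) Entailed — every conjunct here is already in the original building event.
(e) Entailed — under negation, adding a further restriction is entailed: if no such slicing event occurred, none occurred with a whisk either.
(f) Entailed — dropping 'hurriedly' and generalizing the agent leaves a sub-description the original still satisfies.

(b), (c), (d), (e), (f)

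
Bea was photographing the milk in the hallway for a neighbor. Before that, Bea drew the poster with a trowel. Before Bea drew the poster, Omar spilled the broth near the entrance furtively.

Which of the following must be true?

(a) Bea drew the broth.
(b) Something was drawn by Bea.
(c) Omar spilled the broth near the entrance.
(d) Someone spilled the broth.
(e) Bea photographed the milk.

(a) Not entailed — Bea drew the poster, not the broth; the broth belongs to the spilling event.
(b) Entailed — the original entails any weakening of itself; this just drops 'with a trowel' and generalizes the patient.
(c) Entailed — the original entails any weakening of itself; this just drops 'furtively'.
(d) Entailed — this follows by dropping conjuncts from the spilling event's description.
(e) Not entailed — 'was photographing' is progressive on an accomplishment; it does not entail the completed 'photographed'.

(b), (c), (d)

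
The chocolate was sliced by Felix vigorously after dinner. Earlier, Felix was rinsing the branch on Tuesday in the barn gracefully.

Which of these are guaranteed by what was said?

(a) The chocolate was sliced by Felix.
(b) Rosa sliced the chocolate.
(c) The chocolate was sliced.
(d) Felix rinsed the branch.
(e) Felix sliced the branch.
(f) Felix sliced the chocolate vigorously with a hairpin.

(a), (c), (d)

(a) Entailed — dropping 'after dinner', 'vigorously' leaves a sub-description the original still satisfies.
(b) Not entailed — the passage has Felix slicing the chocolate, not Rosa.
(c) Entailed — every conjunct here is already in the original slicing event.
(d) Entailed — 'rinse' is an activity; 'was rinsing' entails that some rinsing happened, so 'rinsed' holds.
(e) Not entailed — Felix sliced the chocolate, not the branch; the branch belongs to the rinsing event.
(f) Not entailed — 'with a hairpin' adds information not in the original event.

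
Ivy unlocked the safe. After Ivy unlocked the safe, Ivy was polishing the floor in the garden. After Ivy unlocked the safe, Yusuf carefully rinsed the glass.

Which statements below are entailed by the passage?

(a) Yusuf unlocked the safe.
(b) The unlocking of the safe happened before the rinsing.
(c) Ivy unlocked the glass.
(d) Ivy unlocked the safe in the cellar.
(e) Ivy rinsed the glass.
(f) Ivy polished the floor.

(a) Not entailed — the passage has Ivy unlocking the safe, not Yusuf.
(b) Entailed — the narrative places the unlocking before the rinsing.
(c) Not entailed — Ivy unlocked the safe, not the glass; the glass belongs to the rinsing event.
(d) Not entailed — 'in the cellar' adds information not in the original event.
(e) Not entailed — the passage has Yusuf rinsing the glass, not Ivy.
(f) Entailed — 'polish' is an activity; 'was polishing' entails that some polishing happened, so 'polished' holds.

(b), (f)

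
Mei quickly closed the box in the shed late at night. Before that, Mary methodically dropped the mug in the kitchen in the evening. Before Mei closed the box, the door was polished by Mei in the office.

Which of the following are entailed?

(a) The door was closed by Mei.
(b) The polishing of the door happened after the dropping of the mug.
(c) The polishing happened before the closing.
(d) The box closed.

(c), (d)

(a) Not entailed — Mei closed the box, not the door; the door belongs to the polishing event.
(b) Not entailed — the narrative doesn't order the dropping relative to the polishing.
(c) Entailed — the narrative places the polishing before the closing.
(d) Entailed — 'Mei closed the box' is causative; it entails the inchoative 'the box closed'.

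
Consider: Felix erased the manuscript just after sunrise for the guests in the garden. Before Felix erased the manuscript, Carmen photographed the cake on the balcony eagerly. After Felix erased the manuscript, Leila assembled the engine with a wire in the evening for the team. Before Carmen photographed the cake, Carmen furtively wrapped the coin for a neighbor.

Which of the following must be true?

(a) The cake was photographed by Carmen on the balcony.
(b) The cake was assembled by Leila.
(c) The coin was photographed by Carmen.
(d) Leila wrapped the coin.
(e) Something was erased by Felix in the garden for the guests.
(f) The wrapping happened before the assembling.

(a), (e), (f)

(a) Entailed — dropping 'eagerly' leaves a sub-description the original still satisfies.
(b) Not entailed — Leila assembled the engine, not the cake; the cake belongs to the photographing event.
(c) Not entailed — Carmen photographed the cake, not the coin; the coin belongs to the wrapping event.
(d) Not entailed — the passage has Carmen wrapping the coin, not Leila.
(e) Entailed — every conjunct here is already in the original erasing event.
(f) Entailed — the narrative places the wrapping before the assembling.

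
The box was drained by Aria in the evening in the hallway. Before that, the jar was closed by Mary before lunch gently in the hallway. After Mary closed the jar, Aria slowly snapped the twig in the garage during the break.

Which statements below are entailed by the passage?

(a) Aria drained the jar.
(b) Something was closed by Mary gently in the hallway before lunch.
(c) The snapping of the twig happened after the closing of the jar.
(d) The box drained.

(a) Not entailed — Aria drained the box, not the jar; the jar belongs to the closing event.
(b) Entailed — the original entails any weakening of itself; this just generalizes the patient.
(c) Entailed — the narrative places the closing before the snapping.
(d) Entailed — 'Aria drained the box' is causative; it entails the inchoative 'the box drained'.

(b), (c), (d)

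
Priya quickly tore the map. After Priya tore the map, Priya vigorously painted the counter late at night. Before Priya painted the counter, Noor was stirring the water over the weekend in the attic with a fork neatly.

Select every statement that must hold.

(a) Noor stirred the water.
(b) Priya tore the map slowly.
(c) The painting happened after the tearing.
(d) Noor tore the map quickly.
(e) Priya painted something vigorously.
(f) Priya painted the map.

(a) Entailed — 'stir' is an activity; 'was stirring' entails that some stirring happened, so 'stirred' holds.
(b) Not entailed — 'slowly' adds a manner not in (and inconsistent with) the original.
(c) Entailed — the narrative places the tearing before the painting.
(d) Not entailed — the passage has Priya tearing the map, not Noor.
(e) Entailed — every conjunct here is already in the original painting event.
(f) Not entailed — Priya painted the counter, not the map; the map belongs to the tearing event.

(a), (c), (e)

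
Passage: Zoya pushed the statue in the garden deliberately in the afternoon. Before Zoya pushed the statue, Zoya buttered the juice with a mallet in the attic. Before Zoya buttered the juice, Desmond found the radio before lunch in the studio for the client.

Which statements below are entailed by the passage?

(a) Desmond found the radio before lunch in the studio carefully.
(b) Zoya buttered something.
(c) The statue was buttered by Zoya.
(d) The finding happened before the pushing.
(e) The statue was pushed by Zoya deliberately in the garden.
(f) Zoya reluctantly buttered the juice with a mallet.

(a) Not entailed — 'carefully' adds information not in the original event.
(b) Entailed — dropping 'in the attic', 'with a mallet' and generalizing the patient leaves a sub-description the original still satisfies.
(c) Not entailed — Zoya buttered the juice, not the statue; the statue belongs to the pushing event.
(d) Entailed — the narrative places the finding before the pushing.
(e) Entailed — the original entails any weakening of itself; this just drops 'in the afternoon'.
(f) Not entailed — 'reluctantly' adds information not in the original event.

(b), (d), (e)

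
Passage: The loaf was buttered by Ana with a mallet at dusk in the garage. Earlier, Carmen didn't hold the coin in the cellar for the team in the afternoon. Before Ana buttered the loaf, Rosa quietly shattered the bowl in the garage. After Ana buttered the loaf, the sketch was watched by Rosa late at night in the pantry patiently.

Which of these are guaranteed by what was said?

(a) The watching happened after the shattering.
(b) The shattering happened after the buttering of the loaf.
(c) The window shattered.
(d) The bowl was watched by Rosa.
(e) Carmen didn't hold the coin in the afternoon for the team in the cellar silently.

(a) Entailed — the narrative places the shattering before the watching.
(b) Not entailed — the narrative places the shattering before the buttering, not after.
(c) Not entailed — the bowl is what shattered, not the window.
(d) Not entailed — Rosa watched the sketch, not the bowl; the bowl belongs to the shattering event.
(e) Entailed — under negation, adding a further restriction is entailed: if no such holding event occurred, none occurred silently either.

(a), (e)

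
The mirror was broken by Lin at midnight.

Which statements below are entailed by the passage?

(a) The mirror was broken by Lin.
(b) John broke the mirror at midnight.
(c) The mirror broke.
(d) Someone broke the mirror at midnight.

(a), (c), (d)

(a) Entailed — this follows by dropping conjuncts from the breaking event's description.
(b) Not entailed — the passage has Lin breaking the mirror, not John.
(c) Entailed — 'Lin broke the mirror' is causative; it entails the inchoative 'the mirror broke'.
(d) Entailed — generalizing the agent leaves a sub-description the original still satisfies.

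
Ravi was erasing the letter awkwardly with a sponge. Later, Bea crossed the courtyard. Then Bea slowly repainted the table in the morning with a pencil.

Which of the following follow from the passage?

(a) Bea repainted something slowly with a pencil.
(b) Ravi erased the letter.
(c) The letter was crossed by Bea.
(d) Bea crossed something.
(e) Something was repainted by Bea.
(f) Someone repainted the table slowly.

(a), (d), (e), (f)

(a) Entailed — the original entails any weakening of itself; this just drops 'in the morning' and generalizes the patient.
(b) Not entailed — 'was erasing' is progressive on an accomplishment; it does not entail the completed 'erased'.
(c) Not entailed — Bea crossed the courtyard, not the letter; the letter belongs to the erasing event.
(d) Entailed — generalizing the patient leaves a sub-description the original still satisfies.
(e) Entailed — dropping 'in the morning', 'slowly', 'with a pencil' and generalizing the patient leaves a sub-description the original still satisfies.
(f) Entailed — every conjunct here is already in the original repainting event.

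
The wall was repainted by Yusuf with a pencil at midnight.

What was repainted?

the wall

'the wall' marks the patient of the repainting event.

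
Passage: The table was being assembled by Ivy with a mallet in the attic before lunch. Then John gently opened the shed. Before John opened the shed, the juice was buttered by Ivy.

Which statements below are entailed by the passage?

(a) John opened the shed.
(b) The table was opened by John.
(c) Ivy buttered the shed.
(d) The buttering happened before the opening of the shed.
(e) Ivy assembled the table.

(a) Entailed — this follows by dropping conjuncts from the opening event's description.
(b) Not entailed — John opened the shed, not the table; the table belongs to the assembling event.
(c) Not entailed — Ivy buttered the juice, not the shed; the shed belongs to the opening event.
(d) Entailed — the narrative places the buttering before the opening.
(e) Not entailed — 'was assembling' is progressive on an accomplishment; it does not entail the completed 'assembled'.

(a), (d)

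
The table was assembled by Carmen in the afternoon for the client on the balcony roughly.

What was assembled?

'the table' marks the patient of the assembling event.

the table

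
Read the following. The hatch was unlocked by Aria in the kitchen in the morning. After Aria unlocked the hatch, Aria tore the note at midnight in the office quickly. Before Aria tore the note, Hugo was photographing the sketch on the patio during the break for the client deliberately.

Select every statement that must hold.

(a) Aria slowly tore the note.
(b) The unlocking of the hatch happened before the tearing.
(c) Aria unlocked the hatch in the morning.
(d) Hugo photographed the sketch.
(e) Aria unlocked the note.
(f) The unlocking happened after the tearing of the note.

(a) Not entailed — 'slowly' adds a manner not in (and inconsistent with) the original.
(b) Entailed — the narrative places the unlocking before the tearing.
(c) Entailed — dropping 'in the kitchen' leaves a sub-description the original still satisfies.
(d) Not entailed — 'was photographing' is progressive on an accomplishment; it does not entail the completed 'photographed'.
(e) Not entailed — Aria unlocked the hatch, not the note; the note belongs to the tearing event.
(f) Not entailed — the narrative places the unlocking before the tearing, not after.

(b), (c)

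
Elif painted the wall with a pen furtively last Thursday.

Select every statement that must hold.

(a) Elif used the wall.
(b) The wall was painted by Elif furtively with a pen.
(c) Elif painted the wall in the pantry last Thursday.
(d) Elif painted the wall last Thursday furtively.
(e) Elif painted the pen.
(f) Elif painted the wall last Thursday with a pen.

(b), (d), (f)

(a) Not entailed — the wall is the patient, not an instrument — Elif used a pen.
(b) Entailed — every conjunct here is already in the original painting event.
(c) Not entailed — 'in the pantry' adds information not in the original event.
(d) Entailed — the original entails any weakening of itself; this just drops 'with a pen'.
(e) Not entailed — the pen is the instrument, not what was painted.
(f) Entailed — every conjunct here is already in the original painting event.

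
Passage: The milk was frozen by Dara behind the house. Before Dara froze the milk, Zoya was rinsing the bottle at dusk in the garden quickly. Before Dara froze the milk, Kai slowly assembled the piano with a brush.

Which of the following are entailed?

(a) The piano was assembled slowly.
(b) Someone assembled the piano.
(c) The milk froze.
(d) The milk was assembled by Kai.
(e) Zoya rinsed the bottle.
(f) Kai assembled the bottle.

(a) Entailed — the original entails any weakening of itself; this just drops 'with a brush' and generalizes the agent.
(b) Entailed — dropping 'slowly', 'with a brush' and generalizing the agent leaves a sub-description the original still satisfies.
(c) Entailed — 'Dara froze the milk' is causative; it entails the inchoative 'the milk froze'.
(d) Not entailed — Kai assembled the piano, not the milk; the milk belongs to the freezing event.
(e) Entailed — 'rinse' is an activity; 'was rinsing' entails that some rinsing happened, so 'rinsed' holds.
(f) Not entailed — Kai assembled the piano, not the bottle; the bottle belongs to the rinsing event.

(a), (b), (c), (e)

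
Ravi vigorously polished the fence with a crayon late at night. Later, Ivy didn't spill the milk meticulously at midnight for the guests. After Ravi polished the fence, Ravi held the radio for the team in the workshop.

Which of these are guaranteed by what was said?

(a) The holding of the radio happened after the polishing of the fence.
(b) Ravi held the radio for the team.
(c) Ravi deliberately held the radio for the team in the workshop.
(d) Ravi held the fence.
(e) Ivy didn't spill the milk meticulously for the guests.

(a) Entailed — the narrative places the polishing before the holding.
(b) Entailed — this follows by dropping conjuncts from the holding event's description.
(c) Not entailed — 'deliberately' adds information not in the original event.
(d) Not entailed — Ravi held the radio, not the fence; the fence belongs to the polishing event.
(e) Not entailed — dropping 'at midnight' under negation is not valid — the original leaves open that Ivy spilled the milk some other way.

(a), (b)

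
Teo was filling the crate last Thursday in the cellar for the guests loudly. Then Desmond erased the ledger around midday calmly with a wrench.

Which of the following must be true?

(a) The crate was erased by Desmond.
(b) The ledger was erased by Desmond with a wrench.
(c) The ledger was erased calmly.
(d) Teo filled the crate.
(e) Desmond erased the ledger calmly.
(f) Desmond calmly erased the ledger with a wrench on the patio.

(a) Not entailed — Desmond erased the ledger, not the crate; the crate belongs to the filling event.
(b) Entailed — the original entails any weakening of itself; this just drops 'around midday', 'calmly'.
(c) Entailed — every conjunct here is already in the original erasing event.
(d) Not entailed — 'was filling' is progressive on an accomplishment; it does not entail the completed 'filled'.
(e) Entailed — the original entails any weakening of itself; this just drops 'around midday', 'with a wrench'.
(f) Not entailed — 'on the patio' adds information not in the original event.

(b), (c), (e)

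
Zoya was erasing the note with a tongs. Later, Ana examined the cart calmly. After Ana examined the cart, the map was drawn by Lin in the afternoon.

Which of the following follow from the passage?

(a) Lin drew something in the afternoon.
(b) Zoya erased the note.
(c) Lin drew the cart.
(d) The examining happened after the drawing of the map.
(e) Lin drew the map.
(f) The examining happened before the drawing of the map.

(a) Entailed — the original entails any weakening of itself; this just generalizes the patient.
(b) Not entailed — 'was erasing' is progressive on an accomplishment; it does not entail the completed 'erased'.
(c) Not entailed — Lin drew the map, not the cart; the cart belongs to the examining event.
(d) Not entailed — the narrative places the examining before the drawing, not after.
(e) Entailed — every conjunct here is already in the original drawing event.
(f) Entailed — the narrative places the examining before the drawing.

(a), (e), (f)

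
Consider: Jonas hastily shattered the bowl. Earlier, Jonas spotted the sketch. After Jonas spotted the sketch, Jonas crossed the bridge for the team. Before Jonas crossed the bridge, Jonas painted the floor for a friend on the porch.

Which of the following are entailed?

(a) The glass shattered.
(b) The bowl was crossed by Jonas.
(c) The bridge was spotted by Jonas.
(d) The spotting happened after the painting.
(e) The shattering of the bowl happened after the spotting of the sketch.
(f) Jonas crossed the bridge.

(a) Not entailed — the bowl is what shattered, not the glass.
(b) Not entailed — Jonas crossed the bridge, not the bowl; the bowl belongs to the shattering event.
(c) Not entailed — Jonas spotted the sketch, not the bridge; the bridge belongs to the crossing event.
(d) Not entailed — the narrative doesn't order the painting relative to the spotting.
(e) Entailed — the narrative places the spotting before the shattering.
(f) Entailed — dropping 'for the team' leaves a sub-description the original still satisfies.

(e), (f)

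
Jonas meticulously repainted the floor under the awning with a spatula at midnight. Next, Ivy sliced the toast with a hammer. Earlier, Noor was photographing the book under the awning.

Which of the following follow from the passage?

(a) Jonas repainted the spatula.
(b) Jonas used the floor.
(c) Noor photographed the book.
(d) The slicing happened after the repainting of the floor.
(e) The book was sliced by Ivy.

(a) Not entailed — the spatula is the instrument, not what was repainted.
(b) Not entailed — the floor is the patient, not an instrument — Jonas used a spatula.
(c) Not entailed — 'was photographing' is progressive on an accomplishment; it does not entail the completed 'photographed'.
(d) Entailed — the narrative places the repainting before the slicing.
(e) Not entailed — Ivy sliced the toast, not the book; the book belongs to the photographing event.

(d)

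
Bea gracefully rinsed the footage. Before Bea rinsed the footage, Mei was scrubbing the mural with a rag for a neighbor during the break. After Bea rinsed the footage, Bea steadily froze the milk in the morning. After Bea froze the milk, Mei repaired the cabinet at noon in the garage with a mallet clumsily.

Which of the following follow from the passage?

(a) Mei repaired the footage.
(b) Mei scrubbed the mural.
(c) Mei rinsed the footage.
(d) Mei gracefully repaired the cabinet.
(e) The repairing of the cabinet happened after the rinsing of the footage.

(a) Not entailed — Mei repaired the cabinet, not the footage; the footage belongs to the rinsing event.
(b) Entailed — 'scrub' is an activity; 'was scrubbing' entails that some scrubbing happened, so 'scrubbed' holds.
(c) Not entailed — the passage has Bea rinsing the footage, not Mei.
(d) Not entailed — 'gracefully' adds a manner not in (and inconsistent with) the original.
(e) Entailed — the narrative places the rinsing before the repairing.

(b), (e)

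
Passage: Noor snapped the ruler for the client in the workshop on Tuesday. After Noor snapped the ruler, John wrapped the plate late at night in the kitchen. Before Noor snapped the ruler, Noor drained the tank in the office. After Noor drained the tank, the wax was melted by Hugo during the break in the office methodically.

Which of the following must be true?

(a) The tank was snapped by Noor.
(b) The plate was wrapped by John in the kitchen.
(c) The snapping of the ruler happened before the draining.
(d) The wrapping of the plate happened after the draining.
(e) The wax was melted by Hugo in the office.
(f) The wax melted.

(a) Not entailed — Noor snapped the ruler, not the tank; the tank belongs to the draining event.
(b) Entailed — every conjunct here is already in the original wrapping event.
(c) Not entailed — the narrative places the draining before the snapping, not after.
(d) Entailed — the narrative places the draining before the wrapping.
(e) Entailed — dropping 'methodically', 'during the break' leaves a sub-description the original still satisfies.
(f) Entailed — 'Hugo melted the wax' is causative; it entails the inchoative 'the wax melted'.

(b), (d), (e), (f)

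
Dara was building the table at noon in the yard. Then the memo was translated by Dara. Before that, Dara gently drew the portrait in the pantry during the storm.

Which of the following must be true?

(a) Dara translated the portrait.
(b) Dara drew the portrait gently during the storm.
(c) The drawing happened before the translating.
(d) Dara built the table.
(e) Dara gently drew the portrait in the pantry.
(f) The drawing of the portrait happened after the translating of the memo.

(b), (c), (e)

(a) Not entailed — Dara translated the memo, not the portrait; the portrait belongs to the drawing event.
(b) Entailed — every conjunct here is already in the original drawing event.
(c) Entailed — the narrative places the drawing before the translating.
(d) Not entailed — 'was building' is progressive on an accomplishment; it does not entail the completed 'built'.
(e) Entailed — dropping 'during the storm' leaves a sub-description the original still satisfies.
(f) Not entailed — the narrative places the drawing before the translating, not after.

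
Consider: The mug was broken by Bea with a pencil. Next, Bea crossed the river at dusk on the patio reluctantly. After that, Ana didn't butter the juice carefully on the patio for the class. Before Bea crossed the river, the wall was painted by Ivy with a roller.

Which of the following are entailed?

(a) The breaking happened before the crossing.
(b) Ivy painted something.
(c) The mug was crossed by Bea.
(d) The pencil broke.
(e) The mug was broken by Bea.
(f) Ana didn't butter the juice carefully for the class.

(a), (b), (e)

(a) Entailed — the narrative places the breaking before the crossing.
(b) Entailed — dropping 'with a roller' and generalizing the patient leaves a sub-description the original still satisfies.
(c) Not entailed — Bea crossed the river, not the mug; the mug belongs to the breaking event.
(d) Not entailed — the mug is what broke, not the pencil.
(e) Entailed — every conjunct here is already in the original breaking event.
(f) Not entailed — dropping 'on the patio' under negation is not valid — the original leaves open that Ana buttered the juice some other way.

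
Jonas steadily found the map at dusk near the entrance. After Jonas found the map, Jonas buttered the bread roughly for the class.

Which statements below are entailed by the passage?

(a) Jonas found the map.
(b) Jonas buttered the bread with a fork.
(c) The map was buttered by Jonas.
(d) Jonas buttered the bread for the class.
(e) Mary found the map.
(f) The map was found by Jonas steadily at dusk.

(a), (d), (f)

(a) Entailed — the original entails any weakening of itself; this just drops 'steadily', 'at dusk', 'near the entrance'.
(b) Not entailed — 'with a fork' adds information not in the original event.
(c) Not entailed — Jonas buttered the bread, not the map; the map belongs to the finding event.
(d) Entailed — dropping 'roughly' leaves a sub-description the original still satisfies.
(e) Not entailed — the passage has Jonas finding the map, not Mary.
(f) Entailed — dropping 'near the entrance' leaves a sub-description the original still satisfies.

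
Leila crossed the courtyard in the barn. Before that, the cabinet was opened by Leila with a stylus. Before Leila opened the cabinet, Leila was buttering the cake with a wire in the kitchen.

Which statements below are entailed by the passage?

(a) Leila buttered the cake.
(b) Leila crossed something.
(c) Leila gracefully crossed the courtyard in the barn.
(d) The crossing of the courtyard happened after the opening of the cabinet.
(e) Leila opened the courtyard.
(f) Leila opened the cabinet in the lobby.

(b), (d)

(a) Not entailed — 'was buttering' is progressive on an accomplishment; it does not entail the completed 'buttered'.
(b) Entailed — this follows by dropping conjuncts from the crossing event's description.
(c) Not entailed — 'gracefully' adds information not in the original event.
(d) Entailed — the narrative places the opening before the crossing.
(e) Not entailed — Leila opened the cabinet, not the courtyard; the courtyard belongs to the crossing event.
(f) Not entailed — 'in the lobby' adds information not in the original event.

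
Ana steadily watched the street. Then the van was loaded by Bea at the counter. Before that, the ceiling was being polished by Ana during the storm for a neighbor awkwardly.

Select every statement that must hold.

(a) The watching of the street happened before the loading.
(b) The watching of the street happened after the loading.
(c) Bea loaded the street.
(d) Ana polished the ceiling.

(a), (d)

(a) Entailed — the narrative places the watching before the loading.
(b) Not entailed — the narrative places the watching before the loading, not after.
(c) Not entailed — Bea loaded the van, not the street; the street belongs to the watching event.
(d) Entailed — 'polish' is an activity; 'was polishing' entails that some polishing happened, so 'polished' holds.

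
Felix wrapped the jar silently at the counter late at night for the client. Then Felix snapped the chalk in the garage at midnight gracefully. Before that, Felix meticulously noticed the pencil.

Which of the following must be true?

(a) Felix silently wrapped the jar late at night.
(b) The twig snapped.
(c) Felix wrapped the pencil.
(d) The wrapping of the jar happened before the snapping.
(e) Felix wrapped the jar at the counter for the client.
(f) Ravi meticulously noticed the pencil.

(a), (d), (e)

(a) Entailed — this follows by dropping conjuncts from the wrapping event's description.
(b) Not entailed — the chalk is what snapped, not the twig.
(c) Not entailed — Felix wrapped the jar, not the pencil; the pencil belongs to the noticing event.
(d) Entailed — the narrative places the wrapping before the snapping.
(e) Entailed — this follows by dropping conjuncts from the wrapping event's description.
(f) Not entailed — the passage has Felix noticing the pencil, not Ravi.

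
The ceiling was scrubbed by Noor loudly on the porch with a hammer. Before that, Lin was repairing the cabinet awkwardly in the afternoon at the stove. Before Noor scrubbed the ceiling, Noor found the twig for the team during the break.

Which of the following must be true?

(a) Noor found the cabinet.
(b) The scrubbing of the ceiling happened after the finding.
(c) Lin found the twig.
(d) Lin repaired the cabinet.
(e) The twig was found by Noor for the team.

(b), (e)

(a) Not entailed — Noor found the twig, not the cabinet; the cabinet belongs to the repairing event.
(b) Entailed — the narrative places the finding before the scrubbing.
(c) Not entailed — the passage has Noor finding the twig, not Lin.
(d) Not entailed — 'was repairing' is progressive on an accomplishment; it does not entail the completed 'repaired'.
(e) Entailed — dropping 'during the break' leaves a sub-description the original still satisfies.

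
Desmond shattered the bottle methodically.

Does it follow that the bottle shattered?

'Desmond shattered the bottle' is the causative; it entails the inchoative 'the bottle shattered'.

yes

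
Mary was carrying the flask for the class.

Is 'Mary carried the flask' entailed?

yes

'carry' is atelic; if Mary was carrying the flask, then Mary carried the flask (for some time).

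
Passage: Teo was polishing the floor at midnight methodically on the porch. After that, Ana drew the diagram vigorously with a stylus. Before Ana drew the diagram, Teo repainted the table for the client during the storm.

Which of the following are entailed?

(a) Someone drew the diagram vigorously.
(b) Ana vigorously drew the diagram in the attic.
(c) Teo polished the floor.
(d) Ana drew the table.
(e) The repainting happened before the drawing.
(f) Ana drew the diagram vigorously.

(a), (c), (e), (f)

(a) Entailed — every conjunct here is already in the original drawing event.
(b) Not entailed — 'in the attic' adds information not in the original event.
(c) Entailed — 'polish' is an activity; 'was polishing' entails that some polishing happened, so 'polished' holds.
(d) Not entailed — Ana drew the diagram, not the table; the table belongs to the repainting event.
(e) Entailed — the narrative places the repainting before the drawing.
(f) Entailed — every conjunct here is already in the original drawing event.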